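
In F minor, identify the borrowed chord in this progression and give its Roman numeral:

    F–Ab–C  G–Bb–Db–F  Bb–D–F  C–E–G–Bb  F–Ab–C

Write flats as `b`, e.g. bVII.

IV

The diatonic triads in F minor (with V from harmonic minor) are Fm, Gdim, Ab, Bbm, C, Db, Eb. F–Ab–C = Fm, G–Bb–Db–F = Gm7b5 and C–E–G–Bb = C7 are all diatonic. Bb–D–F doesn't fit — on degree 4 F minor would have Bbm (iv). Bb is the degree-4 chord of F major, so it is the borrowed IV.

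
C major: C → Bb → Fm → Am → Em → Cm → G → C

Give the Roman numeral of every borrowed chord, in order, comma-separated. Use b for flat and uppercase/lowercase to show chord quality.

bVII, iv, i

C major has the diatonic set C, Dm, Em, F, G, Am, Bdim. C, Am, Em and G all belong to that set. Bb (Bb–D–F) is not: scale degree 7 in C major carries Bdim (vii°). In C minor the chord on that degree is Bb, so here it functions as bVII, borrowed from the parallel minor. But Fm (F–Ab–C) is foreign: the diatonic IV on degree 4 is F, whereas Fm comes from C minor. It is labeled iv. Cm (C–Eb–G) doesn't fit — on degree 1 C major would have C (I). Cm is the degree-1 chord of C minor, so it is the borrowed i.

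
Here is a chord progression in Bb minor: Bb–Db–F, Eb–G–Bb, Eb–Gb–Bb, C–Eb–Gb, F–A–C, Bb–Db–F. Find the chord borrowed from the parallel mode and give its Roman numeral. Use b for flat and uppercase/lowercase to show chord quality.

IV

The diatonic triads in Bb minor (with V from harmonic minor) are Bbm, Cdim, Db, Ebm, F, Gb, Ab. Bb–Db–F = Bbm, Eb–Gb–Bb = Ebm, C–Eb–Gb = Cdim and F–A–C = F are all diatonic. But Eb–G–Bb is foreign: the diatonic iv on degree 4 is Ebm, whereas Eb comes from Bb major. It is labeled IV.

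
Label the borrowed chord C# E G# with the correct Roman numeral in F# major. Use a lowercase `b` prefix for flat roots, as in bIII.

v

C# is scale degree 5 in F# major. The diatonic chord on degree 5 would be C# (V), but C#–E–G# is the minor chord from F# minor. As a borrowed chord it is labeled v.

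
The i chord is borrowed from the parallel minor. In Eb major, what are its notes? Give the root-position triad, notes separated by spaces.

Eb Gb Bb

The root, Eb, is scale degree 1 — the same note in Eb major and Eb minor; only the chord quality changes. Stacking thirds in Eb minor on Eb gives Eb–Gb–Bb.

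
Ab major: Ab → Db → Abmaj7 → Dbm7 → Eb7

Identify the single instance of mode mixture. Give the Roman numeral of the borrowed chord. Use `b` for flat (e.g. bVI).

iv7

Ab major has the diatonic set Ab, Bbm, Cm, Db, Eb, Fm, Gdim. Ab, Db, Abmaj7 and Eb7 are all diatonic. Dbm7 (Db–Fb–Ab–Cb) is not: scale degree 4 in Ab major carries Db (IV). In Ab minor the chord on that degree is Dbm7, so here it functions as iv7, borrowed from the parallel minor.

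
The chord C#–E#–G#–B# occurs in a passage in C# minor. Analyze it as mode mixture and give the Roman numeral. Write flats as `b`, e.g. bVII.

Imaj7

The root C# is the diatonic 1st degree of C# minor; the borrowing shows in the chord quality. C#–E#–G#–B# is a major-seventh chord — the form found in C# major, not the diatonic i (C#m). Borrowed into C# minor it is written Imaj7.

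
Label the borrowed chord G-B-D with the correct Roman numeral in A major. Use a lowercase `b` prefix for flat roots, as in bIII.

In A major scale degree 7 is G#; G is its lowered form, from A minor. Diatonically A major has G#dim (vii°) on that degree; G–B–D is instead the major chord native to A minor, so it takes the label bVII.

bVII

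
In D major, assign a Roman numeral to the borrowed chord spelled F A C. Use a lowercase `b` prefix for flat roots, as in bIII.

F is the lowered form of scale degree 3 in D major (the diatonic degree 3 is F#). Diatonically D major has F#m (iii) on that degree; F–A–C is instead the major chord native to D minor, so it takes the label bIII.

bIII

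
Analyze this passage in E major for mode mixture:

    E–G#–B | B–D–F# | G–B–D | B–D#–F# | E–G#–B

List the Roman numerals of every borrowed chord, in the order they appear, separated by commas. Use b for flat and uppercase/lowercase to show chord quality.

E major has the diatonic set E, F#m, G#m, A, B, C#m, D#dim. Of the given chords, E–G#–B = E and B–D#–F# = B are diatonic. B–D–F# is not: scale degree 5 in E major carries B (V). In E minor the chord on that degree is Bm, so here it functions as v, borrowed from the parallel minor. G–B–D is not: scale degree 3 in E major carries G#m (iii). In E minor the chord on that degree is G, so here it functions as bIII, borrowed from the parallel minor.

v, bIII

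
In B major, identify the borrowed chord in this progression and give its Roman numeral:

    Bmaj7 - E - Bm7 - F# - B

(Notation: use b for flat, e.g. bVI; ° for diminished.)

In B major the diatonic chords are B, C#m, D#m, E, F#, G#m, A#dim. Bmaj7, E, F# and B all belong to that set. Bm7 (B–D–F#–A) doesn't fit — on degree 1 B major would have B (I). Bm7 is the degree-1 chord of B minor, so it is the borrowed i7.

i7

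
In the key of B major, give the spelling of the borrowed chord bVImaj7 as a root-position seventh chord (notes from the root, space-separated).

bVImaj7 is built on the lowered scale degree 6. In B major degree 6 is G#; lowered it becomes G. Building the major-seventh chord from the parallel minor on G: G–B–D–F#.

G B D F#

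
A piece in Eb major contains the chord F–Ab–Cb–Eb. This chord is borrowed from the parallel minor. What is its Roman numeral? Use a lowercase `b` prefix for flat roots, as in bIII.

F is scale degree 2 in Eb major. The diatonic chord on degree 2 would be Fm (ii), but F–Ab–Cb–Eb is the half-diminished-seventh chord from Eb minor. As a borrowed chord it is labeled iiø7.

iiø7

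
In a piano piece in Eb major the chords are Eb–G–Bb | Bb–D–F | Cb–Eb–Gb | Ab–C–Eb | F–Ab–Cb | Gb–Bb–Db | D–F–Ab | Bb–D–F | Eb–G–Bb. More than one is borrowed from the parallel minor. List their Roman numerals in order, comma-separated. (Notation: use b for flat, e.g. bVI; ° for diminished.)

bVI, ii°, bIII

Eb major has the diatonic set Eb, Fm, Gm, Ab, Bb, Cm, Ddim. Eb–G–Bb = Eb, Bb–D–F = Bb, Ab–C–Eb = Ab and D–F–Ab = Ddim are all diatonic. Cb–Eb–Gb is not: scale degree 6 in Eb major carries Cm (vi). In Eb minor the chord on that degree is Cb, so here it functions as bVI, borrowed from the parallel minor. F–Ab–Cb doesn't fit — on degree 2 Eb major would have Fm (ii). Fdim is the degree-2 chord of Eb minor, so it is the borrowed ii°. Gb–Bb–Db is not: scale degree 3 in Eb major carries Gm (iii). In Eb minor the chord on that degree is Gb, so here it functions as bIII, borrowed from the parallel minor.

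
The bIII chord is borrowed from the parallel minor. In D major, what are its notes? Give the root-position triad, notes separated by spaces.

F A C

The root of bIII is the lowered 3rd degree: F# becomes F. In D minor the chord on F is F–A–C.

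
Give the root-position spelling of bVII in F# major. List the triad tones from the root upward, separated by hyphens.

E-G#-B

bVII is built on the lowered scale degree 7. In F# major degree 7 is E#; lowered it becomes E. Building the major chord from the parallel minor on E: E–G#–B.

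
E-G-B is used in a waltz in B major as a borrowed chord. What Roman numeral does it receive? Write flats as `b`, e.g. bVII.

E is scale degree 4 in B major. Diatonically B major has E (IV) on that degree; E–G–B is instead the minor chord native to B minor, so it takes the label iv.

iv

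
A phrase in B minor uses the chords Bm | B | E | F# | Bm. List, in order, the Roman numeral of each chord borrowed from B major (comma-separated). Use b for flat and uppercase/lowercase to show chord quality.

I, IV

B minor has the diatonic set Bm, C#dim, D, Em, F#, G, A (with V from harmonic minor). Bm and F# are both diatonic. But B (B–D#–F#) is foreign: the diatonic i on degree 1 is Bm, whereas B comes from B major. It is labeled I. E (E–G#–B) is not: scale degree 4 in B minor carries Em (iv). In B major the chord on that degree is E, so here it functions as IV, borrowed from the parallel major.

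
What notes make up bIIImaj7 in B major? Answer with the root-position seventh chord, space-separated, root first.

D F# A C#

bIIImaj7 is built on the lowered scale degree 3. In B major degree 3 is D#; lowered it becomes D. In B minor the chord on D is D–F#–A–C#.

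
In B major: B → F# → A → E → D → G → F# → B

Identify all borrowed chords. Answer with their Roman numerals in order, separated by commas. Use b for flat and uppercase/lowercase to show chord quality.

In B major the diatonic chords are B, C#m, D#m, E, F#, G#m, A#dim. B, F# and E all belong to that set. A (A–C#–E) is not: scale degree 7 in B major carries A#dim (vii°). In B minor the chord on that degree is A, so here it functions as bVII, borrowed from the parallel minor. But D (D–F#–A) is foreign: the diatonic iii on degree 3 is D#m, whereas D comes from B minor. It is labeled bIII. G (G–B–D) is not: scale degree 6 in B major carries G#m (vi). In B minor the chord on that degree is G, so here it functions as bVI, borrowed from the parallel minor.

bVII, bIII, bVI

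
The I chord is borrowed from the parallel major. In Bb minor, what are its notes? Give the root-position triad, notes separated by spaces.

Bb D F

The root, Bb, is scale degree 1 — the same note in Bb minor and Bb major; only the chord quality changes. Stacking thirds in Bb major on Bb gives Bb–D–F.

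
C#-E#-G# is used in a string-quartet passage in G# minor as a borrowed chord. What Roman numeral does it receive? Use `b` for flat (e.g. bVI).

The root C# is the diatonic 4th degree of G# minor; the borrowing shows in the chord quality. C#–E#–G# is a major chord — the form found in G# major, not the diatonic iv (C#m). Borrowed into G# minor it is written IV.

IV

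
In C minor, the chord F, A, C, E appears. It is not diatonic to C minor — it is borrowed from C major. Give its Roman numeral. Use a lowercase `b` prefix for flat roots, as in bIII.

IVmaj7

F is scale degree 4 in C minor. Diatonically C minor has Fm (iv) on that degree; F–A–C–E is instead the major-seventh chord native to C major, so it takes the label IVmaj7.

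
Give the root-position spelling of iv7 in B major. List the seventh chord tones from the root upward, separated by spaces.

The root, E, is scale degree 4 — the same note in B major and B minor; only the chord quality changes. In B minor the chord on E is E–G–B–D.

E G B D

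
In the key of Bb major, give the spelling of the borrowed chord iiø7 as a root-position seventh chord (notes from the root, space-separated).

C Eb Gb Bb

The root, C, is scale degree 2 — the same note in Bb major and Bb minor; only the chord quality changes. Building the half-diminished-seventh chord from the parallel minor on C: C–Eb–Gb–Bb.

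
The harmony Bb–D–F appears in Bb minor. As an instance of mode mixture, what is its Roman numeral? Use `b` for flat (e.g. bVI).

I

The root Bb is the diatonic 1st degree of Bb minor; the borrowing shows in the chord quality. Bb–D–F is a major chord — the form found in Bb major, not the diatonic i (Bbm). Borrowed into Bb minor it is written I.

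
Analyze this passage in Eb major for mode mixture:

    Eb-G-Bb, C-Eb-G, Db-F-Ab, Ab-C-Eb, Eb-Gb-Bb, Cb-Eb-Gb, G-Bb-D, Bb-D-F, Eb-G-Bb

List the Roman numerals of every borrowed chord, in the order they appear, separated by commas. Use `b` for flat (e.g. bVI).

bVII, i, bVI

In Eb major the diatonic chords are Eb, Fm, Gm, Ab, Bb, Cm, Ddim. Eb–G–Bb = Eb, C–Eb–G = Cm, Ab–C–Eb = Ab, G–Bb–D = Gm and Bb–D–F = Bb all belong to that set. Db–F–Ab is not: scale degree 7 in Eb major carries Ddim (vii°). In Eb minor the chord on that degree is Db, so here it functions as bVII, borrowed from the parallel minor. But Eb–Gb–Bb is foreign: the diatonic I on degree 1 is Eb, whereas Ebm comes from Eb minor. It is labeled i. Cb–Eb–Gb is not: scale degree 6 in Eb major carries Cm (vi). In Eb minor the chord on that degree is Cb, so here it functions as bVI, borrowed from the parallel minor.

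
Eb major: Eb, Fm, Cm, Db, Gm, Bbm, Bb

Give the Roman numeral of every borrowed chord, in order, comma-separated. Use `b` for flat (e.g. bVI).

bVII, v

Eb major has the diatonic set Eb, Fm, Gm, Ab, Bb, Cm, Ddim. Eb, Fm, Cm, Gm and Bb all belong to that set. Db (Db–F–Ab) doesn't fit — on degree 7 Eb major would have Ddim (vii°). Db is the degree-7 chord of Eb minor, so it is the borrowed bVII. Bbm (Bb–Db–F) is not: scale degree 5 in Eb major carries Bb (V). In Eb minor the chord on that degree is Bbm, so here it functions as v, borrowed from the parallel minor.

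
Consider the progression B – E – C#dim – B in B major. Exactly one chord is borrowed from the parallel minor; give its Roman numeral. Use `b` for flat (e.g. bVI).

ii°

In B major the diatonic chords are B, C#m, D#m, E, F#, G#m, A#dim. Of the given chords, B and E are diatonic. C#dim (C#–E–G) is not: scale degree 2 in B major carries C#m (ii). In B minor the chord on that degree is C#dim, so here it functions as ii°, borrowed from the parallel minor.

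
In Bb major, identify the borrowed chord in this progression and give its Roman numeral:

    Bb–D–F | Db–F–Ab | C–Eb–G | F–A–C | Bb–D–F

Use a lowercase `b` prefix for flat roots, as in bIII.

Bb major has the diatonic set Bb, Cm, Dm, Eb, F, Gm, Adim. Bb–D–F = Bb, C–Eb–G = Cm and F–A–C = F all belong to that set. Db–F–Ab is not: scale degree 3 in Bb major carries Dm (iii). In Bb minor the chord on that degree is Db, so here it functions as bIII, borrowed from the parallel minor.

bIII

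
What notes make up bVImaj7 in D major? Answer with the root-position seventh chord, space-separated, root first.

Bb D F A

Scale degree 6 in D major is B. bVImaj7 uses the lowered form, Bb, taken from D minor. Building the major-seventh chord from the parallel minor on Bb: Bb–D–F–A.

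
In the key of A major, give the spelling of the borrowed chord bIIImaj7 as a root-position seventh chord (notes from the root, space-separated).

bIIImaj7 is built on the lowered scale degree 3. In A major degree 3 is C#; lowered it becomes C. In A minor the chord on C is C–E–G–B.

C E G B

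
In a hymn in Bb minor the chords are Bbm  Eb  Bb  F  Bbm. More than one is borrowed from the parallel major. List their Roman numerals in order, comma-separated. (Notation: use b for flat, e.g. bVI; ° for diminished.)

IV, I

Bb minor has the diatonic set Bbm, Cdim, Db, Ebm, F, Gb, Ab (with V from harmonic minor). Bbm and F both belong to that set. Eb (Eb–G–Bb) doesn't fit — on degree 4 Bb minor would have Ebm (iv). Eb is the degree-4 chord of Bb major, so it is the borrowed IV. But Bb (Bb–D–F) is foreign: the diatonic i on degree 1 is Bbm, whereas Bb comes from Bb major. It is labeled I.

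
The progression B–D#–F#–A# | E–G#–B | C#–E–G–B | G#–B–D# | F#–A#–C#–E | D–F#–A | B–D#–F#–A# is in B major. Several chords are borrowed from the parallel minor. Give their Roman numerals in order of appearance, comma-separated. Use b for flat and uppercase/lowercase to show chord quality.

In B major the diatonic chords are B, C#m, D#m, E, F#, G#m, A#dim. B–D#–F#–A# = Bmaj7, E–G#–B = E, G#–B–D# = G#m and F#–A#–C#–E = F#7 all belong to that set. C#–E–G–B doesn't fit — on degree 2 B major would have C#m (ii). C#m7b5 is the degree-2 chord of B minor, so it is the borrowed iiø7. But D–F#–A is foreign: the diatonic iii on degree 3 is D#m, whereas D comes from B minor. It is labeled bIII.

iiø7, bIII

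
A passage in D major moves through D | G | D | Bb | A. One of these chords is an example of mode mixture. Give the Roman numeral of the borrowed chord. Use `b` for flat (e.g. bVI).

In D major the diatonic chords are D, Em, F#m, G, A, Bm, C#dim. D, G and A are all diatonic. But Bb (Bb–D–F) is foreign: the diatonic vi on degree 6 is Bm, whereas Bb comes from D minor. It is labeled bVI.

bVI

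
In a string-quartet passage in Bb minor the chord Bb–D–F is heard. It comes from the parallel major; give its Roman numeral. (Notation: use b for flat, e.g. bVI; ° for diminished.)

I

The root Bb is the diatonic 1st degree of Bb minor; the borrowing shows in the chord quality. Diatonically Bb minor has Bbm (i) on that degree; Bb–D–F is instead the major chord native to Bb major, so it takes the label I.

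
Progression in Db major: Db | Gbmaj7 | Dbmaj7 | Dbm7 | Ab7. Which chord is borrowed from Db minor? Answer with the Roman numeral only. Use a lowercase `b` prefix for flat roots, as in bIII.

i7

Db major has the diatonic set Db, Ebm, Fm, Gb, Ab, Bbm, Cdim. Db, Gbmaj7, Dbmaj7 and Ab7 are all diatonic. Dbm7 (Db–Fb–Ab–Cb) is not: scale degree 1 in Db major carries Db (I). In Db minor the chord on that degree is Dbm7, so here it functions as i7, borrowed from the parallel minor.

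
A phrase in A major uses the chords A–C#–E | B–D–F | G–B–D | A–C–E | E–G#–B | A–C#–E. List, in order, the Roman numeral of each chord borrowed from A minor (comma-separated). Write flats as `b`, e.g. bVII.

ii°, bVII, i

In A major the diatonic chords are A, Bm, C#m, D, E, F#m, G#dim. A–C#–E = A and E–G#–B = E both belong to that set. B–D–F doesn't fit — on degree 2 A major would have Bm (ii). Bdim is the degree-2 chord of A minor, so it is the borrowed ii°. G–B–D doesn't fit — on degree 7 A major would have G#dim (vii°). G is the degree-7 chord of A minor, so it is the borrowed bVII. A–C–E doesn't fit — on degree 1 A major would have A (I). Am is the degree-1 chord of A minor, so it is the borrowed i.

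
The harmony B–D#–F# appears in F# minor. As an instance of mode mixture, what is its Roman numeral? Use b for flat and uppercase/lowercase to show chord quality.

The root B is the diatonic 4th degree of F# minor; the borrowing shows in the chord quality. The diatonic chord on degree 4 would be Bm (iv), but B–D#–F# is the major chord from F# major. As a borrowed chord it is labeled IV.

IV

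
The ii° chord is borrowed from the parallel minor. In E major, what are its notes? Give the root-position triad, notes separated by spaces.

F# A C

The root, F#, is scale degree 2 — the same note in E major and E minor; only the chord quality changes. Stacking thirds in E minor on F# gives F#–A–C.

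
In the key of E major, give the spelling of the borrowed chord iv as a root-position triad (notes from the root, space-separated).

iv is built on scale degree 4, which is A in both E major and its parallel. In E minor the chord on A is A–C–E.

A C E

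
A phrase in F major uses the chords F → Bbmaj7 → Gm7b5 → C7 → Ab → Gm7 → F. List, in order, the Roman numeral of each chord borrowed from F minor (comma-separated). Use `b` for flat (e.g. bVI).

iiø7, bIII

F major has the diatonic set F, Gm, Am, Bb, C, Dm, Edim. F, Bbmaj7, C7 and Gm7 all belong to that set. But Gm7b5 (G–Bb–Db–F) is foreign: the diatonic ii on degree 2 is Gm, whereas Gm7b5 comes from F minor. It is labeled iiø7. Ab (Ab–C–Eb) is not: scale degree 3 in F major carries Am (iii). In F minor the chord on that degree is Ab, so here it functions as bIII, borrowed from the parallel minor.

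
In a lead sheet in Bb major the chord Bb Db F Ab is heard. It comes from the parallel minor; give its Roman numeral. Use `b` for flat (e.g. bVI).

i7

The root Bb is the diatonic 1st degree of Bb major; the borrowing shows in the chord quality. The diatonic chord on degree 1 would be Bb (I), but Bb–Db–F–Ab is the minor-seventh chord from Bb minor. As a borrowed chord it is labeled i7.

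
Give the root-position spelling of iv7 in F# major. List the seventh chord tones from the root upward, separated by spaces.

iv7 is built on scale degree 4, which is B in both F# major and its parallel. In F# minor the chord on B is B–D–F#–A.

B D F# A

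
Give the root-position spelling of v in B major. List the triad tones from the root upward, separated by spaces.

The root, F#, is scale degree 5 — the same note in B major and B minor; only the chord quality changes. Stacking thirds in B minor on F# gives F#–A–C#.

F# A C#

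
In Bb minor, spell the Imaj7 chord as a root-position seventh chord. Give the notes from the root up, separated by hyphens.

The root, Bb, is scale degree 1 — the same note in Bb minor and Bb major; only the chord quality changes. In Bb major the chord on Bb is Bb–D–F–A.

Bb-D-F-A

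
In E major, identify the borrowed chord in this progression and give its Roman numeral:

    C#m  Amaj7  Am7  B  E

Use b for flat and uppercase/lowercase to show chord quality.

The diatonic triads in E major are E, F#m, G#m, A, B, C#m, D#dim. C#m, Amaj7, B and E all belong to that set. But Am7 (A–C–E–G) is foreign: the diatonic IV on degree 4 is A, whereas Am7 comes from E minor. It is labeled iv7.

iv7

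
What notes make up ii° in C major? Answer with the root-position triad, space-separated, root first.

ii° is built on scale degree 2, which is D in both C major and its parallel. Building the diminished chord from the parallel minor on D: D–F–Ab.

D F Ab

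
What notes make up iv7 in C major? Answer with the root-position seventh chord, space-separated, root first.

F Ab C Eb

The root, F, is scale degree 4 — the same note in C major and C minor; only the chord quality changes. Stacking thirds in C minor on F gives F–Ab–C–Eb.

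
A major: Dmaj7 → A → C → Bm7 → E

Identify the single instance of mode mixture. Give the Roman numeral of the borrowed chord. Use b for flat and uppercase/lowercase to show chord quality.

The diatonic triads in A major are A, Bm, C#m, D, E, F#m, G#dim. Dmaj7, A, Bm7 and E all belong to that set. C (C–E–G) doesn't fit — on degree 3 A major would have C#m (iii). C is the degree-3 chord of A minor, so it is the borrowed bIII.

bIII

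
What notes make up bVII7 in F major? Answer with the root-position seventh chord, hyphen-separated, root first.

bVII7 is built on the lowered scale degree 7. In F major degree 7 is E; lowered it becomes Eb. Stacking thirds in F minor on Eb gives Eb–G–Bb–Db.

Eb-G-Bb-Db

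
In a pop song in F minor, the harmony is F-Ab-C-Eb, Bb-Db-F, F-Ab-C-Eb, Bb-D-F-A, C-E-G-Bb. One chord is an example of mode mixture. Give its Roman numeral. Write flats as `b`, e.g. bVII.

In F minor (with V from harmonic minor) the diatonic chords are Fm, Gdim, Ab, Bbm, C, Db, Eb. F–Ab–C–Eb = Fm7, Bb–Db–F = Bbm and C–E–G–Bb = C7 are all diatonic. Bb–D–F–A doesn't fit — on degree 4 F minor would have Bbm (iv). Bbmaj7 is the degree-4 chord of F major, so it is the borrowed IVmaj7.

IVmaj7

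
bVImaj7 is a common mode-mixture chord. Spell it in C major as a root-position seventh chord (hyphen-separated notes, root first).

Ab-C-Eb-G

Scale degree 6 in C major is A. bVImaj7 uses the lowered form, Ab, taken from C minor. In C minor the chord on Ab is Ab–C–Eb–G.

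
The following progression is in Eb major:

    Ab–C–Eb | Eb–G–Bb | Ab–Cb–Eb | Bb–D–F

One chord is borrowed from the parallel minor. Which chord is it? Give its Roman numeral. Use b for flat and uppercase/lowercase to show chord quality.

Eb major has the diatonic set Eb, Fm, Gm, Ab, Bb, Cm, Ddim. Ab–C–Eb = Ab, Eb–G–Bb = Eb and Bb–D–F = Bb are all diatonic. Ab–Cb–Eb is not: scale degree 4 in Eb major carries Ab (IV). In Eb minor the chord on that degree is Abm, so here it functions as iv, borrowed from the parallel minor.

iv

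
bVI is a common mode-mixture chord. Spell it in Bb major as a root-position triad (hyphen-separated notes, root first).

Gb-Bb-Db

bVI is built on the lowered scale degree 6. In Bb major degree 6 is G; lowered it becomes Gb. Building the major chord from the parallel minor on Gb: Gb–Bb–Db.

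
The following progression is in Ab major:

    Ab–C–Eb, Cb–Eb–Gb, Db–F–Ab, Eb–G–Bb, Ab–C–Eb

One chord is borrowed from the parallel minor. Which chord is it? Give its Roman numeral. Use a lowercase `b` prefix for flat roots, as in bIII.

The diatonic triads in Ab major are Ab, Bbm, Cm, Db, Eb, Fm, Gdim. Ab–C–Eb = Ab, Db–F–Ab = Db and Eb–G–Bb = Eb are all diatonic. Cb–Eb–Gb is not: scale degree 3 in Ab major carries Cm (iii). In Ab minor the chord on that degree is Cb, so here it functions as bIII, borrowed from the parallel minor.

bIII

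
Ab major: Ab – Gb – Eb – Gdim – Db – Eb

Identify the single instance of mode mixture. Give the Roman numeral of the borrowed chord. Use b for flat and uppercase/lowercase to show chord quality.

bVII

In Ab major the diatonic chords are Ab, Bbm, Cm, Db, Eb, Fm, Gdim. Of the given chords, Ab, Eb, Gdim and Db are diatonic. But Gb (Gb–Bb–Db) is foreign: the diatonic vii° on degree 7 is Gdim, whereas Gb comes from Ab minor. It is labeled bVII.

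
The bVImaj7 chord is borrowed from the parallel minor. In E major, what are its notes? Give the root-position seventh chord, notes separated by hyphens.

The root of bVImaj7 is the lowered 6th degree: C# becomes C. In E minor the chord on C is C–E–G–B.

C-E-G-B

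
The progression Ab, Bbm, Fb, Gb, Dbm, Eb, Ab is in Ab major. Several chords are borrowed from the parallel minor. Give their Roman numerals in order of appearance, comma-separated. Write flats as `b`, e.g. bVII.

bVI, bVII, iv

In Ab major the diatonic chords are Ab, Bbm, Cm, Db, Eb, Fm, Gdim. Of the given chords, Ab, Bbm and Eb are diatonic. But Fb (Fb–Ab–Cb) is foreign: the diatonic vi on degree 6 is Fm, whereas Fb comes from Ab minor. It is labeled bVI. But Gb (Gb–Bb–Db) is foreign: the diatonic vii° on degree 7 is Gdim, whereas Gb comes from Ab minor. It is labeled bVII. But Dbm (Db–Fb–Ab) is foreign: the diatonic IV on degree 4 is Db, whereas Dbm comes from Ab minor. It is labeled iv.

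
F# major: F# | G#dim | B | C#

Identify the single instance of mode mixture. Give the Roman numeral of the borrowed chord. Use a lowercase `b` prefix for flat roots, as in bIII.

ii°

In F# major the diatonic chords are F#, G#m, A#m, B, C#, D#m, E#dim. Of the given chords, F#, B and C# are diatonic. G#dim (G#–B–D) doesn't fit — on degree 2 F# major would have G#m (ii). G#dim is the degree-2 chord of F# minor, so it is the borrowed ii°.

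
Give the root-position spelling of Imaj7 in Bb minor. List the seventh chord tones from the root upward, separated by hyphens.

The root, Bb, is scale degree 1 — the same note in Bb minor and Bb major; only the chord quality changes. Stacking thirds in Bb major on Bb gives Bb–D–F–A.

Bb-D-F-A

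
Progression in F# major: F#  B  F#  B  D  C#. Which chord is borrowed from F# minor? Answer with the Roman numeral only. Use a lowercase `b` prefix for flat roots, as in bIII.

bVI

In F# major the diatonic chords are F#, G#m, A#m, B, C#, D#m, E#dim. F#, B and C# all belong to that set. D (D–F#–A) is not: scale degree 6 in F# major carries D#m (vi). In F# minor the chord on that degree is D, so here it functions as bVI, borrowed from the parallel minor.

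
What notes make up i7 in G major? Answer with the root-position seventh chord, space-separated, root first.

G Bb D F

The root, G, is scale degree 1 — the same note in G major and G minor; only the chord quality changes. Stacking thirds in G minor on G gives G–Bb–D–F.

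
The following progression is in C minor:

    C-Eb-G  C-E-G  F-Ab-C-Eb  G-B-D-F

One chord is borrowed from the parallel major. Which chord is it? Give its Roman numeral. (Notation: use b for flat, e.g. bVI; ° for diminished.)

I

In C minor (with V from harmonic minor) the diatonic chords are Cm, Ddim, Eb, Fm, G, Ab, Bb. C–Eb–G = Cm, F–Ab–C–Eb = Fm7 and G–B–D–F = G7 all belong to that set. But C–E–G is foreign: the diatonic i on degree 1 is Cm, whereas C comes from C major. It is labeled I.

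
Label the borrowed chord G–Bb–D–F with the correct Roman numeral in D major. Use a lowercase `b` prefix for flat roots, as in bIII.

iv7

G is scale degree 4 in D major. The diatonic chord on degree 4 would be G (IV), but G–Bb–D–F is the minor-seventh chord from D minor. As a borrowed chord it is labeled iv7.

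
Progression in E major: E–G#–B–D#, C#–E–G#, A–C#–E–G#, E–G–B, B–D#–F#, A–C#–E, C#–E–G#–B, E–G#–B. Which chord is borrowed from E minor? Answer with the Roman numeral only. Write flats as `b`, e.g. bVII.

In E major the diatonic chords are E, F#m, G#m, A, B, C#m, D#dim. Of the given chords, E–G#–B–D# = Emaj7, C#–E–G# = C#m, A–C#–E–G# = Amaj7, B–D#–F# = B, A–C#–E = A, C#–E–G#–B = C#m7 and E–G#–B = E are diatonic. But E–G–B is foreign: the diatonic I on degree 1 is E, whereas Em comes from E minor. It is labeled i.

i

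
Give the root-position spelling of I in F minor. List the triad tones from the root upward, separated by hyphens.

F-A-C

The root, F, is scale degree 1 — the same note in F minor and F major; only the chord quality changes. Stacking thirds in F major on F gives F–A–C.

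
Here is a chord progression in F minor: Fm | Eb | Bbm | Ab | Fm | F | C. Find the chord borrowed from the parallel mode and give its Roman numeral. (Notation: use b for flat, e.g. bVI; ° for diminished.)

The diatonic triads in F minor (with V from harmonic minor) are Fm, Gdim, Ab, Bbm, C, Db, Eb. Fm, Eb, Bbm, Ab and C are all diatonic. F (F–A–C) is not: scale degree 1 in F minor carries Fm (i). In F major the chord on that degree is F, so here it functions as I, borrowed from the parallel major.

I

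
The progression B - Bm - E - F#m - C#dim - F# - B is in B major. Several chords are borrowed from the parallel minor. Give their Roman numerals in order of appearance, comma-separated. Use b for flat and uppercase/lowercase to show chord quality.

i, v, ii°

In B major the diatonic chords are B, C#m, D#m, E, F#, G#m, A#dim. B, E and F# all belong to that set. Bm (B–D–F#) is not: scale degree 1 in B major carries B (I). In B minor the chord on that degree is Bm, so here it functions as i, borrowed from the parallel minor. F#m (F#–A–C#) doesn't fit — on degree 5 B major would have F# (V). F#m is the degree-5 chord of B minor, so it is the borrowed v. But C#dim (C#–E–G) is foreign: the diatonic ii on degree 2 is C#m, whereas C#dim comes from B minor. It is labeled ii°.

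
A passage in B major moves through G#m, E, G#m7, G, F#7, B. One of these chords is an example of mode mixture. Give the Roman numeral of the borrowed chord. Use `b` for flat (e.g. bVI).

bVI

In B major the diatonic chords are B, C#m, D#m, E, F#, G#m, A#dim. G#m, E, G#m7, F#7 and B all belong to that set. G (G–B–D) is not: scale degree 6 in B major carries G#m (vi). In B minor the chord on that degree is G, so here it functions as bVI, borrowed from the parallel minor.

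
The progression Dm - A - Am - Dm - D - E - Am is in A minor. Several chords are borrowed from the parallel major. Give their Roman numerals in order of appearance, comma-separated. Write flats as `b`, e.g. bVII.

A minor has the diatonic set Am, Bdim, C, Dm, E, F, G (with V from harmonic minor). Dm, Am and E are all diatonic. But A (A–C#–E) is foreign: the diatonic i on degree 1 is Am, whereas A comes from A major. It is labeled I. D (D–F#–A) is not: scale degree 4 in A minor carries Dm (iv). In A major the chord on that degree is D, so here it functions as IV, borrowed from the parallel major.

I, IV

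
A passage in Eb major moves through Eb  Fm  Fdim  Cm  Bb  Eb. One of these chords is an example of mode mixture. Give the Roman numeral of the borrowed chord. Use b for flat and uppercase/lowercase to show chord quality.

ii°

The diatonic triads in Eb major are Eb, Fm, Gm, Ab, Bb, Cm, Ddim. Eb, Fm, Cm and Bb are all diatonic. But Fdim (F–Ab–Cb) is foreign: the diatonic ii on degree 2 is Fm, whereas Fdim comes from Eb minor. It is labeled ii°.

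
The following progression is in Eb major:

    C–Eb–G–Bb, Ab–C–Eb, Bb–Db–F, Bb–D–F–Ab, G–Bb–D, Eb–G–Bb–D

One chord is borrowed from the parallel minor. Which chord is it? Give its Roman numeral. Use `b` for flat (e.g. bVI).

Eb major has the diatonic set Eb, Fm, Gm, Ab, Bb, Cm, Ddim. C–Eb–G–Bb = Cm7, Ab–C–Eb = Ab, Bb–D–F–Ab = Bb7, G–Bb–D = Gm and Eb–G–Bb–D = Ebmaj7 all belong to that set. But Bb–Db–F is foreign: the diatonic V on degree 5 is Bb, whereas Bbm comes from Eb minor. It is labeled v.

v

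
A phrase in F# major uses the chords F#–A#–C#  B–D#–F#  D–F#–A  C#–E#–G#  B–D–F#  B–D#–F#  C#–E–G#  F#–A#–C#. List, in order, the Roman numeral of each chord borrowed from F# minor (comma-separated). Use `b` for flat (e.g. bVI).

F# major has the diatonic set F#, G#m, A#m, B, C#, D#m, E#dim. Of the given chords, F#–A#–C# = F#, B–D#–F# = B and C#–E#–G# = C# are diatonic. D–F#–A is not: scale degree 6 in F# major carries D#m (vi). In F# minor the chord on that degree is D, so here it functions as bVI, borrowed from the parallel minor. B–D–F# is not: scale degree 4 in F# major carries B (IV). In F# minor the chord on that degree is Bm, so here it functions as iv, borrowed from the parallel minor. C#–E–G# is not: scale degree 5 in F# major carries C# (V). In F# minor the chord on that degree is C#m, so here it functions as v, borrowed from the parallel minor.

bVI, iv, v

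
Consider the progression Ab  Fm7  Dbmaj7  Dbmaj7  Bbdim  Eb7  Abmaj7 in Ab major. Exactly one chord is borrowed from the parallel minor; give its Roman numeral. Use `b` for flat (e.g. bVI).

ii°

Ab major has the diatonic set Ab, Bbm, Cm, Db, Eb, Fm, Gdim. Ab, Fm7, Dbmaj7, Eb7 and Abmaj7 are all diatonic. Bbdim (Bb–Db–Fb) is not: scale degree 2 in Ab major carries Bbm (ii). In Ab minor the chord on that degree is Bbdim, so here it functions as ii°, borrowed from the parallel minor.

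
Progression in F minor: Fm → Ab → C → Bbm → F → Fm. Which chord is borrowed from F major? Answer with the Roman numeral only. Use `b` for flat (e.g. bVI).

I

F minor has the diatonic set Fm, Gdim, Ab, Bbm, C, Db, Eb (with V from harmonic minor). Fm, Ab, C and Bbm all belong to that set. F (F–A–C) doesn't fit — on degree 1 F minor would have Fm (i). F is the degree-1 chord of F major, so it is the borrowed I.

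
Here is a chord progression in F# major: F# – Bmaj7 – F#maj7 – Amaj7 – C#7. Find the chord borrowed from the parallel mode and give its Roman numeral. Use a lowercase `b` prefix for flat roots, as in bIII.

bIIImaj7

The diatonic triads in F# major are F#, G#m, A#m, B, C#, D#m, E#dim. F#, Bmaj7, F#maj7 and C#7 all belong to that set. But Amaj7 (A–C#–E–G#) is foreign: the diatonic iii on degree 3 is A#m, whereas Amaj7 comes from F# minor. It is labeled bIIImaj7.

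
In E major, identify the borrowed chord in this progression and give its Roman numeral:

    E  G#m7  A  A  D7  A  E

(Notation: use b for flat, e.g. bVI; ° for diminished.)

bVII7

In E major the diatonic chords are E, F#m, G#m, A, B, C#m, D#dim. Of the given chords, E, G#m7 and A are diatonic. But D7 (D–F#–A–C) is foreign: the diatonic vii° on degree 7 is D#dim, whereas D7 comes from E minor. It is labeled bVII7.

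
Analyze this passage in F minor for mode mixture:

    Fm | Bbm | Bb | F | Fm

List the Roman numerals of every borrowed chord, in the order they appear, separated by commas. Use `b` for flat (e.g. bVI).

IV, I

The diatonic triads in F minor (with V from harmonic minor) are Fm, Gdim, Ab, Bbm, C, Db, Eb. Fm and Bbm both belong to that set. Bb (Bb–D–F) doesn't fit — on degree 4 F minor would have Bbm (iv). Bb is the degree-4 chord of F major, so it is the borrowed IV. F (F–A–C) doesn't fit — on degree 1 F minor would have Fm (i). F is the degree-1 chord of F major, so it is the borrowed I.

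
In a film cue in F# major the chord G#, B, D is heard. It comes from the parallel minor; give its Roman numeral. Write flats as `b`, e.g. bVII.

ii°

The root G# is the diatonic 2nd degree of F# major; the borrowing shows in the chord quality. Diatonically F# major has G#m (ii) on that degree; G#–B–D is instead the diminished chord native to F# minor, so it takes the label ii°.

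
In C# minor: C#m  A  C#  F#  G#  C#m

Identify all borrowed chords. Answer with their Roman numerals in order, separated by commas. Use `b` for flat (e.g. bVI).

I, IV

C# minor has the diatonic set C#m, D#dim, E, F#m, G#, A, B (with V from harmonic minor). C#m, A and G# all belong to that set. C# (C#–E#–G#) is not: scale degree 1 in C# minor carries C#m (i). In C# major the chord on that degree is C#, so here it functions as I, borrowed from the parallel major. F# (F#–A#–C#) doesn't fit — on degree 4 C# minor would have F#m (iv). F# is the degree-4 chord of C# major, so it is the borrowed IV.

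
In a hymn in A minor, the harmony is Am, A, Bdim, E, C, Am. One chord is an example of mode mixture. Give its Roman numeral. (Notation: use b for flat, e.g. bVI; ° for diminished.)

I

In A minor (with V from harmonic minor) the diatonic chords are Am, Bdim, C, Dm, E, F, G. Am, Bdim, E and C are all diatonic. A (A–C#–E) doesn't fit — on degree 1 A minor would have Am (i). A is the degree-1 chord of A major, so it is the borrowed I.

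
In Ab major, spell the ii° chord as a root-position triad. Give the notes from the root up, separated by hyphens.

Bb-Db-Fb

ii° is built on scale degree 2, which is Bb in both Ab major and its parallel. In Ab minor the chord on Bb is Bb–Db–Fb.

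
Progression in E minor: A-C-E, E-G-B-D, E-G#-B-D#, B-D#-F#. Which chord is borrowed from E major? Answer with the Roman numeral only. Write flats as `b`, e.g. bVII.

Imaj7

In E minor (with V from harmonic minor) the diatonic chords are Em, F#dim, G, Am, B, C, D. A–C–E = Am, E–G–B–D = Em7 and B–D#–F# = B are all diatonic. But E–G#–B–D# is foreign: the diatonic i on degree 1 is Em, whereas Emaj7 comes from E major. It is labeled Imaj7.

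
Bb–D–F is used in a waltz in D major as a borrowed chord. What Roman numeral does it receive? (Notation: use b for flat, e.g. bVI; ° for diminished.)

The root Bb is the lowered 6th scale degree — diatonically D major has B there. The diatonic chord on degree 6 would be Bm (vi), but Bb–D–F is the major chord from D minor. As a borrowed chord it is labeled bVI.

bVI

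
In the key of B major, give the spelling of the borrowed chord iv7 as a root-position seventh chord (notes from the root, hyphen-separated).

E-G-B-D

The root, E, is scale degree 4 — the same note in B major and B minor; only the chord quality changes. In B minor the chord on E is E–G–B–D.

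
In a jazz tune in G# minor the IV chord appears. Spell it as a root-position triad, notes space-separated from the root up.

C# E# G#

IV is built on scale degree 4, which is C# in both G# minor and its parallel. Stacking thirds in G# major on C# gives C#–E#–G#.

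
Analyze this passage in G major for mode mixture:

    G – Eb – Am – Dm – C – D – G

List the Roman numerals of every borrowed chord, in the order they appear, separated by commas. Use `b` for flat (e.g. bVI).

bVI, v

The diatonic triads in G major are G, Am, Bm, C, D, Em, F#dim. G, Am, C and D are all diatonic. But Eb (Eb–G–Bb) is foreign: the diatonic vi on degree 6 is Em, whereas Eb comes from G minor. It is labeled bVI. But Dm (D–F–A) is foreign: the diatonic V on degree 5 is D, whereas Dm comes from G minor. It is labeled v.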